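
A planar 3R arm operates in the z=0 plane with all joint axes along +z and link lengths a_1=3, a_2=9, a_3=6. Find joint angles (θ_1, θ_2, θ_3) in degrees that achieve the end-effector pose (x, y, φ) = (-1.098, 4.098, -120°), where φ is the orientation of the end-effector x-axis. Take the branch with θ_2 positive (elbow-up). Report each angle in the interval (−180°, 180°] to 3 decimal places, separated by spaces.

6.868 90.001 143.131

wrist centre = target − a_3·(cos φ, sin φ) = (1.9020, 9.2942)
cos θ_2 = (89.9989−3²−9²)/(2·3·9) = -0.0000; θ_2 = 90.0012° (elbow-up)
β = atan2(9.2942,1.9020) = 78.4344°; ψ = atan2(9.0000,2.9998) = 71.5661°
θ_1 = β − ψ = 6.8683°
θ_3 = φ − θ_1 − θ_2 = 143.1305° (wrapped to (-180°,180°])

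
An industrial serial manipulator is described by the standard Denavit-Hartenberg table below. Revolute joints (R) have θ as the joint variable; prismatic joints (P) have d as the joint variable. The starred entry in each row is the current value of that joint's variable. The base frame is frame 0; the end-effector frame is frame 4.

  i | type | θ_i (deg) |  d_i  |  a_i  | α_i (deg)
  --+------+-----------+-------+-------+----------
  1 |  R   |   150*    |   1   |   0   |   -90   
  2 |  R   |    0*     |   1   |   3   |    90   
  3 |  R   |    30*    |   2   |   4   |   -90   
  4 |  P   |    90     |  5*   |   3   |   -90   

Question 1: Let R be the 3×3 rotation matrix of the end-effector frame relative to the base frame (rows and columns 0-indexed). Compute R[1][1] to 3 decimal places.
End-effector y-axis (col 1 of R) = (0.0000,1.0000,-0.0000)
R[1][1] = 1.0000

1.000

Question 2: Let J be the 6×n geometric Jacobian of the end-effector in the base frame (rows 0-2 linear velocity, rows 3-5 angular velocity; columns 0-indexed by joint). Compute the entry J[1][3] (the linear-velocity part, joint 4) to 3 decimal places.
prismatic axis z_3 = (0.0000,-1.0000,0.0000)
J_v[:, 3] = z_3; J_ω[:, 3] = (0,0,0)
entry J[1][3] = -1.0000

-1.000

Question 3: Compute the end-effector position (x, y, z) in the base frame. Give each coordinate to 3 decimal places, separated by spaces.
after link 1: o_1 = (0.0000, 0.0000, 1.0000)
after link 2: o_2 = (-3.0981, 0.6340, 1.0000)
after link 3: o_3 = (-7.0981, 0.6340, 3.0000)
after link 4: o_4 = (-7.0981, -4.3660, 0.0000)

-7.098 -4.366 0.000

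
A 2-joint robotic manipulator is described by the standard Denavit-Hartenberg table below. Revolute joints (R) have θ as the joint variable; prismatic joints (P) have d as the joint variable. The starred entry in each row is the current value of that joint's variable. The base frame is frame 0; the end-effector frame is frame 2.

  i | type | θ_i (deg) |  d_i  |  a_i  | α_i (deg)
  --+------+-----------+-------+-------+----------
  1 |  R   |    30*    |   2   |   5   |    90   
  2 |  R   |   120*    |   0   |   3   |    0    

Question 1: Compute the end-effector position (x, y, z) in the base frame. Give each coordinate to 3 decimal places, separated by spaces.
3.031 1.750 4.598

after link 1: o_1 = (4.3301, 2.5000, 2.0000)
after link 2: o_2 = (3.0311, 1.7500, 4.5981)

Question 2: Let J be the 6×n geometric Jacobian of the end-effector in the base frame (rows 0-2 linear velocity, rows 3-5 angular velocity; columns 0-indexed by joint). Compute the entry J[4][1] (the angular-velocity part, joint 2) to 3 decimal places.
axis z_1 = (0.5000,-0.8660,0.0000); lever o_n−o_1 = (-1.2990,-0.7500,2.5981)
cross product → J_v[:, 1] = (-2.2500,-1.2990,-1.5000)
J_ω[:, 1] = z_1
entry J[4][1] = -0.8660

-0.866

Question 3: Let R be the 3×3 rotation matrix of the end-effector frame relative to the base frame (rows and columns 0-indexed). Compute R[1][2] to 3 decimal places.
End-effector z-axis (col 2 of R) = (0.5000,-0.8660,0.0000)
R[1][2] = -0.8660

-0.866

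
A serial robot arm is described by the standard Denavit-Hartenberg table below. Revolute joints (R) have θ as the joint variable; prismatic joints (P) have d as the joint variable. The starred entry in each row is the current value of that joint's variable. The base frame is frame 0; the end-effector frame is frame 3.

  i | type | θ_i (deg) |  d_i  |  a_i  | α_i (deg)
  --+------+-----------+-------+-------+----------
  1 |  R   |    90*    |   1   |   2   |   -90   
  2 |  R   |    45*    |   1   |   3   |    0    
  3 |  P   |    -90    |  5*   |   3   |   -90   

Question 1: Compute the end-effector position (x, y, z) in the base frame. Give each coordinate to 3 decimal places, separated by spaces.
after link 1: o_1 = (0.0000, 2.0000, 1.0000)
after link 2: o_2 = (-1.0000, 4.1213, -1.1213)
after link 3: o_3 = (-6.0000, 6.2426, 1.0000)

-6.000 6.243 1.000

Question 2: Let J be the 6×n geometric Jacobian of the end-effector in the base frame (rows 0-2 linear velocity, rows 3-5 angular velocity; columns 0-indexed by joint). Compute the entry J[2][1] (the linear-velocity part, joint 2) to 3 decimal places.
axis z_1 = (-1.0000,0.0000,0.0000); lever o_n−o_1 = (-6.0000,4.2426,0.0000)
cross product → J_v[:, 1] = (-0.0000,0.0000,-4.2426)
J_ω[:, 1] = z_1
entry J[2][1] = -4.2426

-4.243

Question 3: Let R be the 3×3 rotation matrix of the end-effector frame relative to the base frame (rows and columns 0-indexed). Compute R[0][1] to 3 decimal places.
End-effector y-axis (col 1 of R) = (1.0000,-0.0000,-0.0000)
R[0][1] = 1.0000

1.000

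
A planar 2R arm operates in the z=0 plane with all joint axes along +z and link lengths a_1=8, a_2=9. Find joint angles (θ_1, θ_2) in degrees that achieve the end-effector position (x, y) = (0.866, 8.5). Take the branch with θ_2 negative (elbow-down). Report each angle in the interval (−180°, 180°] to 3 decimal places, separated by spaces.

cos θ_2 = (73.0000−8²−9²)/(2·8·9) = -0.5000; θ_2 = -120.0000° (elbow-down)
β = atan2(8.5000,0.8660) = 84.1826°; ψ = atan2(-7.7942,3.5000) = -65.8175°
θ_1 = β − ψ = 150.0002°

150.000 -120.000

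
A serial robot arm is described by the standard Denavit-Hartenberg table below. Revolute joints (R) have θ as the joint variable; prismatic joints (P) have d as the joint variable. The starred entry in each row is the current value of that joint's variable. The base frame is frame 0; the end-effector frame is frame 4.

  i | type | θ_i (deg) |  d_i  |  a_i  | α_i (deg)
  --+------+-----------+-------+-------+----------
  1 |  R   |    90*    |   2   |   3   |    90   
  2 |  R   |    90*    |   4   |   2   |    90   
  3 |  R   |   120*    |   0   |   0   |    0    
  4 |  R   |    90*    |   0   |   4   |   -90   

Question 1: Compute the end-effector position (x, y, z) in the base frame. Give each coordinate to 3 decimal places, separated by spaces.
2.000 3.000 0.536

after link 1: o_1 = (0.0000, 3.0000, 2.0000)
after link 2: o_2 = (4.0000, 3.0000, 4.0000)
after link 3: o_3 = (4.0000, 3.0000, 4.0000)
after link 4: o_4 = (2.0000, 3.0000, 0.5359)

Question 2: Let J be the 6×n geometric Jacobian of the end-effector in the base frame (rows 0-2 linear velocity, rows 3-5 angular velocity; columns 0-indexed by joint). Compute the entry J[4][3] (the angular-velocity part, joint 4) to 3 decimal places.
1.000

axis z_3 = (0.0000,1.0000,-0.0000); lever o_n−o_3 = (-2.0000,0.0000,-3.4641)
cross product → J_v[:, 3] = (-3.4641,0.0000,2.0000)
J_ω[:, 3] = z_3
entry J[4][3] = 1.0000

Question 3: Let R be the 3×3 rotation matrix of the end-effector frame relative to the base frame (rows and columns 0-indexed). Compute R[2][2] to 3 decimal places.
0.500

End-effector z-axis (col 2 of R) = (-0.8660,0.0000,0.5000)
R[2][2] = 0.5000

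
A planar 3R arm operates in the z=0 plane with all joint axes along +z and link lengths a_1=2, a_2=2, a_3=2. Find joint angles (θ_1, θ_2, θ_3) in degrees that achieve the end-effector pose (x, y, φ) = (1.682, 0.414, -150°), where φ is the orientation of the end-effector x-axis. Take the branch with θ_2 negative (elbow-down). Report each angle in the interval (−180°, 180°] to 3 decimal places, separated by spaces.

45.007 -45.017 -149.989

wrist centre = target − a_3·(cos φ, sin φ) = (3.4141, 1.4140)
cos θ_2 = (13.6551−2²−2²)/(2·2·2) = 0.7069; θ_2 = -45.0174° (elbow-down)
β = atan2(1.4140,3.4141) = 22.4979°; ψ = atan2(-1.4146,3.4138) = -22.5087°
θ_1 = β − ψ = 45.0066°
θ_3 = φ − θ_1 − θ_2 = -149.9892° (wrapped to (-180°,180°])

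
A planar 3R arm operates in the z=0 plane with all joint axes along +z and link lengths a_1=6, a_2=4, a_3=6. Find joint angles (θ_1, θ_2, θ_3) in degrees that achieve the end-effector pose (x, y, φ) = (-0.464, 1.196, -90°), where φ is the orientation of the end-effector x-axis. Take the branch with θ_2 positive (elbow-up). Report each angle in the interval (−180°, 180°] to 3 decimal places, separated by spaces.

59.998 90.003 119.999

wrist centre = target − a_3·(cos φ, sin φ) = (-0.4640, 7.1960)
cos θ_2 = (51.9977−6²−4²)/(2·6·4) = -0.0000; θ_2 = 90.0027° (elbow-up)
β = atan2(7.1960,-0.4640) = 93.6893°; ψ = atan2(4.0000,5.9998) = 33.6909°
θ_1 = β − ψ = 59.9984°
θ_3 = φ − θ_1 − θ_2 = 119.9988° (wrapped to (-180°,180°])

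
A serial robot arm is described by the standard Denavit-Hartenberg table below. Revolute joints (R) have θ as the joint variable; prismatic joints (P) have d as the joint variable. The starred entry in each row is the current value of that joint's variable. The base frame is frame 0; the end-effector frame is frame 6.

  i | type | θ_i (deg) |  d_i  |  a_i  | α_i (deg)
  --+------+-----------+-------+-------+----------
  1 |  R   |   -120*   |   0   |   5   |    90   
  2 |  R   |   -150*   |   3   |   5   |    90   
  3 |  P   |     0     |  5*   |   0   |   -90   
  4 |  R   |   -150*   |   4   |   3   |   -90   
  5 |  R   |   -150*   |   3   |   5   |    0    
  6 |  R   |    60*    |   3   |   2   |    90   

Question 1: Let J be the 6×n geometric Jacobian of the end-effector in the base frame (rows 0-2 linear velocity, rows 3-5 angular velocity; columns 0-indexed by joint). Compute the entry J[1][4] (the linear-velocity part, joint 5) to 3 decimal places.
axis z_4 = (0.4330,0.7500,0.5000); lever o_n−o_4 = (-0.2165,8.6250,-0.7500)
cross product → J_v[:, 4] = (-4.8750,0.2165,3.8971)
J_ω[:, 4] = z_4
entry J[1][4] = 0.2165

0.217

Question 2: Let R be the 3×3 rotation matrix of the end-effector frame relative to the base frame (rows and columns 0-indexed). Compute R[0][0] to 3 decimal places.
End-effector x-axis (col 0 of R) = (-0.8660,0.5000,-0.0000)
R[0][0] = -0.8660

-0.866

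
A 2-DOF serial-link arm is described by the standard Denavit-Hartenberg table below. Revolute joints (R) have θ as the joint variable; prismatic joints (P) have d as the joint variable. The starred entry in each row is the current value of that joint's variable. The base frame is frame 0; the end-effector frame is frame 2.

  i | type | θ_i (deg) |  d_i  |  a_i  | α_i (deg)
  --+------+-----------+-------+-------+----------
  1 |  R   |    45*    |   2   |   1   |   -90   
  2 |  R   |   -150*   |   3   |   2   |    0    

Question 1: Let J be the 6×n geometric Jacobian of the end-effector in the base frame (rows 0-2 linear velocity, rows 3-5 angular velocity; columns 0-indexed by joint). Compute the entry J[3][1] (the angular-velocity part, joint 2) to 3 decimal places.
-0.707

axis z_1 = (-0.7071,0.7071,0.0000); lever o_n−o_1 = (-3.3461,0.8966,1.0000)
cross product → J_v[:, 1] = (0.7071,0.7071,1.7321)
J_ω[:, 1] = z_1
entry J[3][1] = -0.7071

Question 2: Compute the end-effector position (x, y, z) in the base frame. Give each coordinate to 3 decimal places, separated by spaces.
after link 1: o_1 = (0.7071, 0.7071, 2.0000)
after link 2: o_2 = (-2.6390, 1.6037, 3.0000)

-2.639 1.604 3.000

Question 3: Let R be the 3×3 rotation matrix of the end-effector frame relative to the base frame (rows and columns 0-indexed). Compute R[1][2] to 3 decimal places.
0.707

End-effector z-axis (col 2 of R) = (-0.7071,0.7071,0.0000)
R[1][2] = 0.7071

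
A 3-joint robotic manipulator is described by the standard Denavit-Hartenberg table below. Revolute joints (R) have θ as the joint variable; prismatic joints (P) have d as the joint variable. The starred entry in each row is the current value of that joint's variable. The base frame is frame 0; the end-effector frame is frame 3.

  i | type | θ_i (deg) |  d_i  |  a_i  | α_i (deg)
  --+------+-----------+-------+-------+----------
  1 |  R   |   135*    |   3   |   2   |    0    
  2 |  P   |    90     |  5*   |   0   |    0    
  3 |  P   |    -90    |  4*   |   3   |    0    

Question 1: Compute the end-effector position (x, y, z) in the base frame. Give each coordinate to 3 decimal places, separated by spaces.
-3.536 3.536 12.000

after link 1: o_1 = (-1.4142, 1.4142, 3.0000)
after link 2: o_2 = (-1.4142, 1.4142, 8.0000)
after link 3: o_3 = (-3.5355, 3.5355, 12.0000)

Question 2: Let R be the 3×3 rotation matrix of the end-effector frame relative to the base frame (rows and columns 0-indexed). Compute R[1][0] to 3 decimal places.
End-effector x-axis (col 0 of R) = (-0.7071,0.7071,0.0000)
R[1][0] = 0.7071

0.707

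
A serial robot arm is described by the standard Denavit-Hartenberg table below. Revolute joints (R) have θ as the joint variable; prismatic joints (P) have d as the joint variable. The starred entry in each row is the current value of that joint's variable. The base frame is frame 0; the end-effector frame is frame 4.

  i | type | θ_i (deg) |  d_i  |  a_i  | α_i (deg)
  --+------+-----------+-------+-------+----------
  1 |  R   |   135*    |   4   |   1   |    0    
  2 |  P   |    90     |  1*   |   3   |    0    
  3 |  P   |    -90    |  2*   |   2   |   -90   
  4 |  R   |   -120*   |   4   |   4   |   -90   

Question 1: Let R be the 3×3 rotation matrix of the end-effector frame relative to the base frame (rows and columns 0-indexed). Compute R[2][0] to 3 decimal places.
0.866

End-effector x-axis (col 0 of R) = (0.3536,-0.3536,0.8660)
R[2][0] = 0.8660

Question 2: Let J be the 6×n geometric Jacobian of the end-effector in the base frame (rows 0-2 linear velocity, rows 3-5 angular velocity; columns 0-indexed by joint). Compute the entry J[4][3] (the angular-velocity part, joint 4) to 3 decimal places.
axis z_3 = (-0.7071,-0.7071,0.0000); lever o_n−o_3 = (-1.4142,-4.2426,3.4641)
cross product → J_v[:, 3] = (-2.4495,2.4495,2.0000)
J_ω[:, 3] = z_3
entry J[4][3] = -0.7071

-0.707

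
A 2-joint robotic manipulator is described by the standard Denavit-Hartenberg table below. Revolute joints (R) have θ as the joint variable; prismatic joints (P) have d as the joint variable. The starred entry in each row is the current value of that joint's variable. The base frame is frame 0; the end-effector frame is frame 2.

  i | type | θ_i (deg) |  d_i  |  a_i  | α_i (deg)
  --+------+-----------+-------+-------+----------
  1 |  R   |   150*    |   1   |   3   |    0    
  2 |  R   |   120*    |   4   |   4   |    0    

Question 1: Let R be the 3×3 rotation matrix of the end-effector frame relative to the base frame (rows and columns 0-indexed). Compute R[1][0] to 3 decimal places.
-1.000

End-effector x-axis (col 0 of R) = (-0.0000,-1.0000,0.0000)
R[1][0] = -1.0000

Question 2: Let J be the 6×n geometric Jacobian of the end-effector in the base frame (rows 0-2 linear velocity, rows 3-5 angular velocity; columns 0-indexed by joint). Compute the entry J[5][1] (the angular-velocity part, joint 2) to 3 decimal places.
1.000

axis z_1 = (0.0000,0.0000,1.0000); lever o_n−o_1 = (-0.0000,-4.0000,4.0000)
cross product → J_v[:, 1] = (4.0000,-0.0000,0.0000)
J_ω[:, 1] = z_1
entry J[5][1] = 1.0000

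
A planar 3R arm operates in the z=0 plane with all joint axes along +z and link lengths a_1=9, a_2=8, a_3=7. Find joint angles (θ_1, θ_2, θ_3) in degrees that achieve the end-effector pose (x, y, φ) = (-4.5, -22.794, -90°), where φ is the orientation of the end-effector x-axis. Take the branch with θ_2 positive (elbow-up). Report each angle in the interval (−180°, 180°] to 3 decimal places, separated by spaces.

-120.003 30.006 -0.003

wrist centre = target − a_3·(cos φ, sin φ) = (-4.5000, -15.7940)
cos θ_2 = (269.7004−9²−8²)/(2·9·8) = 0.8660; θ_2 = 30.0057° (elbow-up)
β = atan2(-15.7940,-4.5000) = -105.9032°; ψ = atan2(4.0007,15.9278) = 14.0997°
θ_1 = β − ψ = -120.0029°
θ_3 = φ − θ_1 − θ_2 = -0.0028° (wrapped to (-180°,180°])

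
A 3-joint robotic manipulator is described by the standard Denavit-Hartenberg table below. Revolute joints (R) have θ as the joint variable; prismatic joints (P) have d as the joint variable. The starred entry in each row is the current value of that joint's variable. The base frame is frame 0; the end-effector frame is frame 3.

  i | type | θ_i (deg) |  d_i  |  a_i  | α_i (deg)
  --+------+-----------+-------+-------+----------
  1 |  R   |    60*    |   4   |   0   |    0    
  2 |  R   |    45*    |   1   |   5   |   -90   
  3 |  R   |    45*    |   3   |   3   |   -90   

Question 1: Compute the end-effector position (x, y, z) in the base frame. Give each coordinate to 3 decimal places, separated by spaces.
after link 1: o_1 = (0.0000, 0.0000, 4.0000)
after link 2: o_2 = (-1.2941, 4.8296, 5.0000)
after link 3: o_3 = (-4.7409, 6.1022, 2.8787)

-4.741 6.102 2.879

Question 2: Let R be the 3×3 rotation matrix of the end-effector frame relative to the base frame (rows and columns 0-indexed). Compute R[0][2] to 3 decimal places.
End-effector z-axis (col 2 of R) = (0.1830,-0.6830,-0.7071)
R[0][2] = 0.1830

0.183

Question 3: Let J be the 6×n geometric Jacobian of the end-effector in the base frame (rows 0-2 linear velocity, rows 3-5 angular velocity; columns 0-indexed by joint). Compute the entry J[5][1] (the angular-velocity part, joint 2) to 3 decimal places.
axis z_1 = (0.0000,0.0000,1.0000); lever o_n−o_1 = (-4.7409,6.1022,-1.1213)
cross product → J_v[:, 1] = (-6.1022,-4.7409,0.0000)
J_ω[:, 1] = z_1
entry J[5][1] = 1.0000

1.000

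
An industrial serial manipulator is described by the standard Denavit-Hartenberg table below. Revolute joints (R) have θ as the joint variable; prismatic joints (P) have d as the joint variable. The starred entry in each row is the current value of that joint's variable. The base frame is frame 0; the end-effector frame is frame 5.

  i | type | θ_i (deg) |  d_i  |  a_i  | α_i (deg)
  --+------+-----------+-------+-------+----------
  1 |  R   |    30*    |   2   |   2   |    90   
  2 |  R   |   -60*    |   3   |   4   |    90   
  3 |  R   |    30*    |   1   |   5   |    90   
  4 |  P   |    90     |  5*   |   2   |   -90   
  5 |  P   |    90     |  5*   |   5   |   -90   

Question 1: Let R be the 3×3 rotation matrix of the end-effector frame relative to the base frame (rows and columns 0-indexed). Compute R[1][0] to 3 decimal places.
End-effector x-axis (col 0 of R) = (0.2165,-0.8750,0.4330)
R[1][0] = -0.8750

-0.875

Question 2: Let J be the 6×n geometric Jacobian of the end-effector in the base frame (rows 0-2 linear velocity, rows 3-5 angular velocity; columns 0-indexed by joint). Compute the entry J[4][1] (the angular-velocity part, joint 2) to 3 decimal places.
-0.866

axis z_1 = (0.5000,-0.8660,0.0000); lever o_n−o_1 = (0.9821,-2.8971,-4.9641)
cross product → J_v[:, 1] = (4.2990,2.4821,-0.5981)
J_ω[:, 1] = z_1
entry J[4][1] = -0.8660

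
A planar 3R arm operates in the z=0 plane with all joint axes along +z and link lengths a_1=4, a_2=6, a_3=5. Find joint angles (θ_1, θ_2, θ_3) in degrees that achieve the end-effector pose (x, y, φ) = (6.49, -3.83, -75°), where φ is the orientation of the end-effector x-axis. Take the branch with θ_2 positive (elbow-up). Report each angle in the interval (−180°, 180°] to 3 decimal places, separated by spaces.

wrist centre = target − a_3·(cos φ, sin φ) = (5.1959, 0.9996)
cos θ_2 = (27.9967−4²−6²)/(2·4·6) = -0.5001; θ_2 = 120.0046° (elbow-up)
β = atan2(0.9996,5.1959) = 10.8900°; ψ = atan2(5.1959,0.9996) = 79.1105°
θ_1 = β − ψ = -68.2206°
θ_3 = φ − θ_1 − θ_2 = -126.7840° (wrapped to (-180°,180°])

-68.221 120.005 -126.784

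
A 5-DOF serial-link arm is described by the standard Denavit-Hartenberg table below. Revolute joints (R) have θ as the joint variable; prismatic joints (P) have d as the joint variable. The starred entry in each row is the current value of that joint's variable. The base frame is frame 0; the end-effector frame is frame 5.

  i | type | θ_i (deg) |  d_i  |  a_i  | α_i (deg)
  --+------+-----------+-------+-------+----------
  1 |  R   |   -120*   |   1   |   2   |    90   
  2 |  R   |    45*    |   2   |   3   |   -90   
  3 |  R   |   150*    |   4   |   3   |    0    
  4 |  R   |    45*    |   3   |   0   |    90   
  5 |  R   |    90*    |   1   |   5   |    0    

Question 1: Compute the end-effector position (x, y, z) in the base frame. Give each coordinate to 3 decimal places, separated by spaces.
3.596 5.296 9.586

after link 1: o_1 = (-1.0000, -1.7321, 1.0000)
after link 2: o_2 = (-3.7927, -2.5692, 3.1213)
after link 3: o_3 = (-0.1609, 0.7213, 4.1126)
after link 4: o_4 = (0.8998, 2.5584, 6.2340)
after link 5: o_5 = (3.5955, 5.2958, 9.5865)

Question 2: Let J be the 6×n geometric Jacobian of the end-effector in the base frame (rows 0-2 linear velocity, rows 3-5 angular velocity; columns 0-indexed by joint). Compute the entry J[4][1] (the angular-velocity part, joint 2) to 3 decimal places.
axis z_1 = (-0.8660,0.5000,0.0000); lever o_n−o_1 = (4.5955,7.0279,8.5865)
cross product → J_v[:, 1] = (4.2932,7.4361,-8.3841)
J_ω[:, 1] = z_1
entry J[4][1] = 0.5000

0.500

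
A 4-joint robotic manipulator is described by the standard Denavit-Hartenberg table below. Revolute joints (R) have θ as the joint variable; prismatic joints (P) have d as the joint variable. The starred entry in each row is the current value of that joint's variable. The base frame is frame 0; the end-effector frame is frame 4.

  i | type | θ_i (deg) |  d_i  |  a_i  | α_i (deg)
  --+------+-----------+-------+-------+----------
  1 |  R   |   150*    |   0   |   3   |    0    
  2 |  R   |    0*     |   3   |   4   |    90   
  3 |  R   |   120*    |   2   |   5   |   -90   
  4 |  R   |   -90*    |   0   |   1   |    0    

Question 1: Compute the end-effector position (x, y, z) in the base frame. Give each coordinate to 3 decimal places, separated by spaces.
after link 1: o_1 = (-2.5981, 1.5000, 0.0000)
after link 2: o_2 = (-6.0622, 3.5000, 3.0000)
after link 3: o_3 = (-2.8971, 3.9821, 7.3301)
after link 4: o_4 = (-2.3971, 4.8481, 7.3301)

-2.397 4.848 7.330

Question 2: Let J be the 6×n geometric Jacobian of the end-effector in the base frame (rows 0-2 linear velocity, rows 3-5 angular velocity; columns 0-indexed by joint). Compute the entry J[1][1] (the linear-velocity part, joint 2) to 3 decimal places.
0.201

axis z_1 = (0.0000,0.0000,1.0000); lever o_n−o_1 = (0.2010,3.3481,7.3301)
cross product → J_v[:, 1] = (-3.3481,0.2010,0.0000)
J_ω[:, 1] = z_1
entry J[1][1] = 0.2010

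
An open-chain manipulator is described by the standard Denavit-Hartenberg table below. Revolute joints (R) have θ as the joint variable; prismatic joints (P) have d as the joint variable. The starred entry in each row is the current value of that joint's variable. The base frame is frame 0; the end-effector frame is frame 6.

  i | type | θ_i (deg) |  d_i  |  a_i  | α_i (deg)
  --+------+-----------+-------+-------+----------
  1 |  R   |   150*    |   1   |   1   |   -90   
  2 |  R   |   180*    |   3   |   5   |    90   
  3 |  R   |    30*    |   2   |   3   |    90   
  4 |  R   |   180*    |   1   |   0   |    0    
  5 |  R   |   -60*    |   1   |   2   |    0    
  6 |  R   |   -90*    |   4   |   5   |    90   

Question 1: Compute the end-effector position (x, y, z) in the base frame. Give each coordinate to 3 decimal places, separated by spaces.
after link 1: o_1 = (-0.8660, 0.5000, 1.0000)
after link 2: o_2 = (1.9641, -4.5981, 1.0000)
after link 3: o_3 = (3.4641, -7.1962, -1.0000)
after link 4: o_4 = (4.3301, -6.6962, -1.0000)
after link 5: o_5 = (4.6962, -5.3301, -2.7321)
after link 6: o_6 = (10.3253, -7.0801, -5.2321)

10.325 -7.080 -5.232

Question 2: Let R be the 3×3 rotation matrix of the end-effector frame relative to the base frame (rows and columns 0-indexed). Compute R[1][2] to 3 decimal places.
End-effector z-axis (col 2 of R) = (0.2500,-0.4330,0.8660)
R[1][2] = -0.4330

-0.433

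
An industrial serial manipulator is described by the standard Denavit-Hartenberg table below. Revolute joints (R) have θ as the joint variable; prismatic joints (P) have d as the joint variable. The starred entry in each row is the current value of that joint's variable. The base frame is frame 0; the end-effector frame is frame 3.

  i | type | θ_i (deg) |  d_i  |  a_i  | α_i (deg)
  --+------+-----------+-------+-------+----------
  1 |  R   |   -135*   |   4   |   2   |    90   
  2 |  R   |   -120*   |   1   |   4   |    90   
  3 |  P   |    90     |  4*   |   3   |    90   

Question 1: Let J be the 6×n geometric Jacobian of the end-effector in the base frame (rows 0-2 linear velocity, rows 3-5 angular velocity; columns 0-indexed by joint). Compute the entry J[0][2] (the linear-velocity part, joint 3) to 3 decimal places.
0.612

prismatic axis z_2 = (0.6124,0.6124,0.5000)
J_v[:, 2] = z_2; J_ω[:, 2] = (0,0,0)
entry J[0][2] = 0.6124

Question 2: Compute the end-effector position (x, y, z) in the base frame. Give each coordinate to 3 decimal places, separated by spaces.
-0.379 5.278 2.536

after link 1: o_1 = (-1.4142, -1.4142, 4.0000)
after link 2: o_2 = (-0.7071, 0.7071, 0.5359)
after link 3: o_3 = (-0.3789, 5.2779, 2.5359)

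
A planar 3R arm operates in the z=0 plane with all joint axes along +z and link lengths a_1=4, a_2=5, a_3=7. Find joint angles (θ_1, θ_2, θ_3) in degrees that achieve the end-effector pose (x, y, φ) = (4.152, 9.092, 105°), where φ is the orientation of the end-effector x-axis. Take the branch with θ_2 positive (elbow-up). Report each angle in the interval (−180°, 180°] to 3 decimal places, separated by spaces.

-29.998 90.004 44.994

wrist centre = target − a_3·(cos φ, sin φ) = (5.9637, 2.3305)
cos θ_2 = (40.9974−4²−5²)/(2·4·5) = -0.0001; θ_2 = 90.0037° (elbow-up)
β = atan2(2.3305,5.9637) = 21.3447°; ψ = atan2(5.0000,3.9997) = 51.3424°
θ_1 = β − ψ = -29.9978°
θ_3 = φ − θ_1 − θ_2 = 44.9941° (wrapped to (-180°,180°])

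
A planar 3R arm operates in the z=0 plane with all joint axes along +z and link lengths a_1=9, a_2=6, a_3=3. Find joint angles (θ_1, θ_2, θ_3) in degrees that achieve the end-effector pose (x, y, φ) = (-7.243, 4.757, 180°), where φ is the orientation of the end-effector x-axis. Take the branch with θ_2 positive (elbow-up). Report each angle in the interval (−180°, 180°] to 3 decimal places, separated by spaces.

90.005 135.000 -45.005

wrist centre = target − a_3·(cos φ, sin φ) = (-4.2430, 4.7570)
cos θ_2 = (40.6321−9²−6²)/(2·9·6) = -0.7071; θ_2 = 135.0003° (elbow-up)
β = atan2(4.7570,-4.2430) = 131.7313°; ψ = atan2(4.2426,4.7573) = 41.7268°
θ_1 = β − ψ = 90.0046°
θ_3 = φ − θ_1 − θ_2 = -45.0049° (wrapped to (-180°,180°])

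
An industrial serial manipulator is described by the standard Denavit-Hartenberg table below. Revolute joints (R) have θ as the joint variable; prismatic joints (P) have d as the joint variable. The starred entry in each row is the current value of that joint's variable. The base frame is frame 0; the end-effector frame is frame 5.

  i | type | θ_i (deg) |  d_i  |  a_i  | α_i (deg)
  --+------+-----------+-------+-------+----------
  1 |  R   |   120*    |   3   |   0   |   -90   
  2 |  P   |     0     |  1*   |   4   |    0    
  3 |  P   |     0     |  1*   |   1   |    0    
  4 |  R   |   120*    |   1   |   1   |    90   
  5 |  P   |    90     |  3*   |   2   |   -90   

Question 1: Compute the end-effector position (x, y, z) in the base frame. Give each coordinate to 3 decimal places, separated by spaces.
-7.879 3.647 0.634

after link 1: o_1 = (0.0000, 0.0000, 3.0000)
after link 2: o_2 = (-2.8660, 2.9641, 3.0000)
after link 3: o_3 = (-4.2321, 3.3301, 3.0000)
after link 4: o_4 = (-4.8481, 2.3971, 2.1340)
after link 5: o_5 = (-7.8792, 3.6471, 0.6340)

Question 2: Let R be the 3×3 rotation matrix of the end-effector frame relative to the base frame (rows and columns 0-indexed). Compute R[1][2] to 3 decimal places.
0.433

End-effector z-axis (col 2 of R) = (-0.2500,0.4330,0.8660)
R[1][2] = 0.4330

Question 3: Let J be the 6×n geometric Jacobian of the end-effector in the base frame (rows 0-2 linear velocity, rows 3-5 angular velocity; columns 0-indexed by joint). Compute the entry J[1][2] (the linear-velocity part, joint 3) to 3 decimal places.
prismatic axis z_2 = (-0.8660,-0.5000,0.0000)
J_v[:, 2] = z_2; J_ω[:, 2] = (0,0,0)
entry J[1][2] = -0.5000

-0.500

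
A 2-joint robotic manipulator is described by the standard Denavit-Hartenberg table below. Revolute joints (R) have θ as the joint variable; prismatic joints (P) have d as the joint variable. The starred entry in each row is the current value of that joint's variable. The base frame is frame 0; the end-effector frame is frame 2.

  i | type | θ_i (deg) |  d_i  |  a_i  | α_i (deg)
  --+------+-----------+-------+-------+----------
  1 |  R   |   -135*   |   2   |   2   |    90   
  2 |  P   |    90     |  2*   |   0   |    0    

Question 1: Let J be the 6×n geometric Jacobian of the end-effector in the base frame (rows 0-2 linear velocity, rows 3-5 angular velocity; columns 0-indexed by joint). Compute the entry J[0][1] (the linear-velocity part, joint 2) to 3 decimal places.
-0.707

prismatic axis z_1 = (-0.7071,0.7071,0.0000)
J_v[:, 1] = z_1; J_ω[:, 1] = (0,0,0)
entry J[0][1] = -0.7071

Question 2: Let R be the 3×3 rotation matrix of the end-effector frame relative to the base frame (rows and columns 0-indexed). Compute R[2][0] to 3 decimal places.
1.000

End-effector x-axis (col 0 of R) = (0.0000,-0.0000,1.0000)
R[2][0] = 1.0000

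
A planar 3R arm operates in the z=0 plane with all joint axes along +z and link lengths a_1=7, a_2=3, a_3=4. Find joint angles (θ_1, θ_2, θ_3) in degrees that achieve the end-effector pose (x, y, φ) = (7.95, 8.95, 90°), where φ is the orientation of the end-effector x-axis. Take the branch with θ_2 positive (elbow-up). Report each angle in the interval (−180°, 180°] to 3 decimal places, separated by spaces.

wrist centre = target − a_3·(cos φ, sin φ) = (7.9500, 4.9500)
cos θ_2 = (87.7050−7²−3²)/(2·7·3) = 0.7073; θ_2 = 44.9874° (elbow-up)
β = atan2(4.9500,7.9500) = 31.9081°; ψ = atan2(2.1209,9.1218) = 13.0890°
θ_1 = β − ψ = 18.8191°
θ_3 = φ − θ_1 − θ_2 = 26.1934° (wrapped to (-180°,180°])

18.819 44.987 26.193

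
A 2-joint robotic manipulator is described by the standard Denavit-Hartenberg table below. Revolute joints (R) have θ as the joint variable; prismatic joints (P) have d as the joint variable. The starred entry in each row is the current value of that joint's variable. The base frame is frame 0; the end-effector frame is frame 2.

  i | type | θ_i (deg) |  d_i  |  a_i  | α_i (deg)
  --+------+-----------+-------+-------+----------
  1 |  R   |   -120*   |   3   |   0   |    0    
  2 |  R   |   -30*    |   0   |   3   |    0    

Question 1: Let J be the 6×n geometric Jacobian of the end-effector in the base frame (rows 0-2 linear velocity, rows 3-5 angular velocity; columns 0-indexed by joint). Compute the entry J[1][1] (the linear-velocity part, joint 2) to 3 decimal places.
-2.598

axis z_1 = (0.0000,0.0000,1.0000); lever o_n−o_1 = (-2.5981,-1.5000,0.0000)
cross product → J_v[:, 1] = (1.5000,-2.5981,0.0000)
J_ω[:, 1] = z_1
entry J[1][1] = -2.5981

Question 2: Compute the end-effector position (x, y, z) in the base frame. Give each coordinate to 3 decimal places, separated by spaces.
after link 1: o_1 = (0.0000, 0.0000, 3.0000)
after link 2: o_2 = (-2.5981, -1.5000, 3.0000)

-2.598 -1.500 3.000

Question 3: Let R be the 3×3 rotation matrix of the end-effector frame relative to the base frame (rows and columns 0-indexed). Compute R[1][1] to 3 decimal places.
-0.866

End-effector y-axis (col 1 of R) = (0.5000,-0.8660,0.0000)
R[1][1] = -0.8660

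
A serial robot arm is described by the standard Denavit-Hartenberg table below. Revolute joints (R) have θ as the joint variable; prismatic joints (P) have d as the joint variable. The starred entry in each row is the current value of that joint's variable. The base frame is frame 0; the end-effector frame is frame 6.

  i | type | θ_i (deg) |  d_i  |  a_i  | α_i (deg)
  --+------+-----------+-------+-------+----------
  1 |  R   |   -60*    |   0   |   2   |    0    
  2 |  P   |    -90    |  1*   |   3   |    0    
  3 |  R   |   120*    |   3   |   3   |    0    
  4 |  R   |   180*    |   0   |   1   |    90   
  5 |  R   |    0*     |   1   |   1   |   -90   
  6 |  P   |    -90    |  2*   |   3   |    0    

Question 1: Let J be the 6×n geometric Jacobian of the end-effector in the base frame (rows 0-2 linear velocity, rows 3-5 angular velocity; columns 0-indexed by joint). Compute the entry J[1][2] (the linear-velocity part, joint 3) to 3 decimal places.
2.866

axis z_2 = (0.0000,0.0000,1.0000); lever o_n−o_2 = (2.8660,2.9641,5.0000)
cross product → J_v[:, 2] = (-2.9641,2.8660,0.0000)
J_ω[:, 2] = z_2
entry J[1][2] = 2.8660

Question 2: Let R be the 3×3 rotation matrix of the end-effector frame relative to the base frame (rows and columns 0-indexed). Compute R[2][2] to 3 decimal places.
1.000

End-effector z-axis (col 2 of R) = (0.0000,0.0000,1.0000)
R[2][2] = 1.0000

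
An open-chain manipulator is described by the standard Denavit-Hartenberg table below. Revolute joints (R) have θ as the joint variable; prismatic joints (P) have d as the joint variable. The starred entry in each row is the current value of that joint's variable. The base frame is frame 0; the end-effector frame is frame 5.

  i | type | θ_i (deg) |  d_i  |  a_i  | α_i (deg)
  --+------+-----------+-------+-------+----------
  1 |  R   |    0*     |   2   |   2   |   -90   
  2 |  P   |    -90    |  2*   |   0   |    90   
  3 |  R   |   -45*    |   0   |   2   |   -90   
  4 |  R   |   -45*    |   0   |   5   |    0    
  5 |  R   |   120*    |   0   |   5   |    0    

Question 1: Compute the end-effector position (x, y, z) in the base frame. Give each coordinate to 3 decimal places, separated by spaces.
after link 1: o_1 = (2.0000, 0.0000, 2.0000)
after link 2: o_2 = (2.0000, 2.0000, 2.0000)
after link 3: o_3 = (2.0000, 0.5858, 3.4142)
after link 4: o_4 = (-1.5355, -1.9142, 5.9142)
after link 5: o_5 = (3.2941, -2.8293, 6.8293)

3.294 -2.829 6.829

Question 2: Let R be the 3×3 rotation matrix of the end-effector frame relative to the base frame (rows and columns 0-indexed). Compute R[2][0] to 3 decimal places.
0.183

End-effector x-axis (col 0 of R) = (0.9659,-0.1830,0.1830)
R[2][0] = 0.1830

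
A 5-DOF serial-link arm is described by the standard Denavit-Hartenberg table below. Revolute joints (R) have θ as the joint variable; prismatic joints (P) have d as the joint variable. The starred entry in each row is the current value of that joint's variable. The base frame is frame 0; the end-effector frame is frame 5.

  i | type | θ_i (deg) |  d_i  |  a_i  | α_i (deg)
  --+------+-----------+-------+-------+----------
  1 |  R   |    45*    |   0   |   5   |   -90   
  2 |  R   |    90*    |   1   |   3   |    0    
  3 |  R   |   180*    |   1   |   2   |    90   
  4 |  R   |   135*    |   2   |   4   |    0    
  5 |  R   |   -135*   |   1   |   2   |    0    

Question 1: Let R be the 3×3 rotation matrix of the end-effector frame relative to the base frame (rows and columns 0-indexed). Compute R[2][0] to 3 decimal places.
End-effector x-axis (col 0 of R) = (-0.0000,-0.0000,1.0000)
R[2][0] = 1.0000

1.000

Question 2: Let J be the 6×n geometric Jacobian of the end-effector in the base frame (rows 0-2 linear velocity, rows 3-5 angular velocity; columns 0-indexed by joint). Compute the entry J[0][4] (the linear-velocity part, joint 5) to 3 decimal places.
axis z_4 = (-0.7071,-0.7071,-0.0000); lever o_n−o_4 = (-0.7071,-0.7071,2.0000)
cross product → J_v[:, 4] = (-1.4142,1.4142,0.0000)
J_ω[:, 4] = z_4
entry J[0][4] = -1.4142

-1.414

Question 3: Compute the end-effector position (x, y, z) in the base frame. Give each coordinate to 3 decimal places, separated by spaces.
-2.000 4.828 -1.828

after link 1: o_1 = (3.5355, 3.5355, 0.0000)
after link 2: o_2 = (2.8284, 4.2426, -3.0000)
after link 3: o_3 = (2.1213, 4.9497, -1.0000)
after link 4: o_4 = (-1.2929, 5.5355, -3.8284)
after link 5: o_5 = (-2.0000, 4.8284, -1.8284)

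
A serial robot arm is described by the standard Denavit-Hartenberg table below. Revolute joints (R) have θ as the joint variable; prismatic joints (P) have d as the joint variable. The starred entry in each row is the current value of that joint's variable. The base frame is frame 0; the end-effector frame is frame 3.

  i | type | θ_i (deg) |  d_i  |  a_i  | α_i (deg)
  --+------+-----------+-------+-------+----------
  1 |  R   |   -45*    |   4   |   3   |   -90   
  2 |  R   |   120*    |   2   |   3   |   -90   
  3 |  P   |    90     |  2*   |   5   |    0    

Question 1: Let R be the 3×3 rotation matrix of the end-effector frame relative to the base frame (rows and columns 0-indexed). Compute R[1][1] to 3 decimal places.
End-effector y-axis (col 1 of R) = (0.3536,-0.3536,0.8660)
R[1][1] = -0.3536

-0.354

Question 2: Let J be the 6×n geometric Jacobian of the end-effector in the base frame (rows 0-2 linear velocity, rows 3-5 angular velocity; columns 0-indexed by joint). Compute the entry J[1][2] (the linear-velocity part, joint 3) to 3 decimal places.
prismatic axis z_2 = (-0.6124,0.6124,0.5000)
J_v[:, 2] = z_2; J_ω[:, 2] = (0,0,0)
entry J[1][2] = 0.6124

0.612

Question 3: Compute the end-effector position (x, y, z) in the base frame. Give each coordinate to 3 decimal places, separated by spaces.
-2.285 -1.957 2.402

after link 1: o_1 = (2.1213, -2.1213, 4.0000)
after link 2: o_2 = (2.4749, 0.3536, 1.4019)
after link 3: o_3 = (-2.2854, -1.9572, 2.4019)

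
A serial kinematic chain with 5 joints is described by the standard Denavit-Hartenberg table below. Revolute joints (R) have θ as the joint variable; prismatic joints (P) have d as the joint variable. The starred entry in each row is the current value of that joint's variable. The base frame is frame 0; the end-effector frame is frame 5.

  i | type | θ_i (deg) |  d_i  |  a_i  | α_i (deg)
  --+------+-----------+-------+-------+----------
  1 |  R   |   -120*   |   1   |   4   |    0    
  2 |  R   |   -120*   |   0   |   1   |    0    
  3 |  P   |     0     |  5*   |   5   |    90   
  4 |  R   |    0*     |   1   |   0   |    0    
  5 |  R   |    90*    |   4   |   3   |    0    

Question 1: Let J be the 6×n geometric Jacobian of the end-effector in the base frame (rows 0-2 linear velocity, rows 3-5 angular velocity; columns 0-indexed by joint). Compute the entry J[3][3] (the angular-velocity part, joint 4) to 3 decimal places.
axis z_3 = (0.8660,0.5000,0.0000); lever o_n−o_3 = (4.3301,2.5000,3.0000)
cross product → J_v[:, 3] = (1.5000,-2.5981,0.0000)
J_ω[:, 3] = z_3
entry J[3][3] = 0.8660

0.866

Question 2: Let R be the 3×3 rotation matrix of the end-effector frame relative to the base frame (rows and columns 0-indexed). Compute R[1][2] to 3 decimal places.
0.500

End-effector z-axis (col 2 of R) = (0.8660,0.5000,0.0000)
R[1][2] = 0.5000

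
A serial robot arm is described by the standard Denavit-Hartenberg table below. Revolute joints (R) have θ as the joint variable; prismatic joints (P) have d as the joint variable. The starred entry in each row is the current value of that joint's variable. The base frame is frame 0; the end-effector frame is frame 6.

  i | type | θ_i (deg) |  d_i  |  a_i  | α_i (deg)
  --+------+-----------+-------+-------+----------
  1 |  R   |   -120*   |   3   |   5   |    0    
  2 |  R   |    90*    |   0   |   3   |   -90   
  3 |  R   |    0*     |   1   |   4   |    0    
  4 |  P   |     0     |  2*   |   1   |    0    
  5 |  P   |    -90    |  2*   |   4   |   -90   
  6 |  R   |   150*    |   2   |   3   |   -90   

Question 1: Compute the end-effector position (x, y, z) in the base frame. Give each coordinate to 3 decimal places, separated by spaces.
after link 1: o_1 = (-2.5000, -4.3301, 3.0000)
after link 2: o_2 = (0.0981, -5.8301, 3.0000)
after link 3: o_3 = (4.0622, -6.9641, 3.0000)
after link 4: o_4 = (5.9282, -5.7321, 3.0000)
after link 5: o_5 = (6.9282, -4.0000, 7.0000)
after link 6: o_6 = (7.9103, -6.2990, 4.4019)

7.910 -6.299 4.402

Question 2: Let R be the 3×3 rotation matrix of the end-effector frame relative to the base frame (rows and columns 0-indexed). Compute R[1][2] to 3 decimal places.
0.750

End-effector z-axis (col 2 of R) = (0.4330,0.7500,-0.5000)
R[1][2] = 0.7500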